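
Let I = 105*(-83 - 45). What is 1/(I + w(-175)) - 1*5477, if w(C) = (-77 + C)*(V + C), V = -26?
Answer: -203810123/37212 ≈ -5477.0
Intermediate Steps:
w(C) = (-77 + C)*(-26 + C)
I = -13440 (I = 105*(-128) = -13440)
1/(I + w(-175)) - 1*5477 = 1/(-13440 + (2002 + (-175)**2 - 103*(-175))) - 1*5477 = 1/(-13440 + (2002 + 30625 + 18025)) - 5477 = 1/(-13440 + 50652) - 5477 = 1/37212 - 5477 = -203810123/37212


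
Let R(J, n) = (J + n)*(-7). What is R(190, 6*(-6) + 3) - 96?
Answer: -1195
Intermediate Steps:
R(J, n) = -7*J - 7*n
R(190, 6*(-6) + 3) - 96 = (-7*190 - 7*(6*(-6) + 3)) - 96 = (-1330 - 7*(-36 + 3)) - 96 = (-1330 - 7*(-33)) - 96 = (-1330 + 231) - 96 = -1099 - 96 = -1195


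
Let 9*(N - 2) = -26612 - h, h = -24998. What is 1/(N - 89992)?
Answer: -3/270508 ≈ -1.1090e-5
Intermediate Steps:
N = -532/3 (N = 2 + (-26612 - 1*(-24998))/9 = 2 + (-26612 + 24998)/9 = 2 + (⅑)*(-1614) = 2 - 538/3 = -532/3 ≈ -177.33)
1/(N - 89992) = 1/(-532/3 - 89992) = 1/(-270508/3) = -3/270508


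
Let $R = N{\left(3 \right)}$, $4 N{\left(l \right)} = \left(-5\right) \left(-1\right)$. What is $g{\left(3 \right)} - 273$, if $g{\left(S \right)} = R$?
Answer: $- \frac{1087}{4} \approx -271.75$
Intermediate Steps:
$N{\left(l \right)} = \frac{5}{4}$ ($N{\left(l \right)} = \frac{\left(-5\right) \left(-1\right)}{4} = \frac{1}{4} \cdot 5 = \frac{5}{4}$)
$R = \frac{5}{4} \approx 1.25$
$g{\left(S \right)} = \frac{5}{4}$
$g{\left(3 \right)} - 273 = \frac{5}{4} - 273 = - \frac{1087}{4}$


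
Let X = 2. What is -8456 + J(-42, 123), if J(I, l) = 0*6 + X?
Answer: -8454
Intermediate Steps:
J(I, l) = 2 (J(I, l) = 0*6 + 2 = 0 + 2 = 2)
-8456 + J(-42, 123) = -8456 + 2 = -8454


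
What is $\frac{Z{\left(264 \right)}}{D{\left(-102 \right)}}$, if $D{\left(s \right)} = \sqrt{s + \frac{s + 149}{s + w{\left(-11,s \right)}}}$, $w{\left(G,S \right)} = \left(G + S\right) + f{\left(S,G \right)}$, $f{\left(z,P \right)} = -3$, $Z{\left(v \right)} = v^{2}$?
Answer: $- \frac{69696 i \sqrt{4857694}}{22283} \approx - 6893.6 i$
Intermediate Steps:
$w{\left(G,S \right)} = -3 + G + S$ ($w{\left(G,S \right)} = \left(G + S\right) - 3 = -3 + G + S$)
$D{\left(s \right)} = \sqrt{s + \frac{149 + s}{-14 + 2 s}}$ ($D{\left(s \right)} = \sqrt{s + \frac{s + 149}{s - \left(14 - s\right)}} = \sqrt{s + \frac{149 + s}{s + \left(-14 + s\right)}} = \sqrt{s + \frac{149 + s}{-14 + 2 s}}$)
$\frac{Z{\left(264 \right)}}{D{\left(-102 \right)}} = \frac{264^{2}}{\frac{1}{2} \sqrt{2} \sqrt{\frac{149 - 102 + 2 \left(-102\right) \left(-7 - 102\right)}{-7 - 102}}} = \frac{69696}{\frac{1}{2} \sqrt{2} \sqrt{\frac{149 - 102 + 2 \left(-102\right) \left(-109\right)}{-109}}} = \frac{69696}{\frac{1}{2} \sqrt{2} \sqrt{- \frac{149 - 102 + 22236}{109}}} = \frac{69696}{\frac{1}{2} \sqrt{2} \sqrt{\left(- \frac{1}{109}\right) 22283}} = \frac{69696}{\frac{1}{2} \sqrt{2} \sqrt{- \frac{22283}{109}}} = \frac{69696}{\frac{1}{2} \sqrt{2} \frac{i \sqrt{2428847}}{109}} = \frac{69696}{\frac{1}{218} i \sqrt{4857694}} = 69696 \left(- \frac{i \sqrt{4857694}}{22283}\right) = - \frac{69696 i \sqrt{4857694}}{22283}$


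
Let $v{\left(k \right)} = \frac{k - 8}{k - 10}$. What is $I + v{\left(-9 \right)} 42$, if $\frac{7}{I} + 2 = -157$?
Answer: $\frac{113393}{3021} \approx 37.535$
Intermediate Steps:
$v{\left(k \right)} = \frac{-8 + k}{-10 + k}$
$I = - \frac{7}{159}$ ($I = \frac{7}{-2 - 157} = \frac{7}{-159} = 7 \left(- \frac{1}{159}\right) = - \frac{7}{159} \approx -0.044025$)
$I + v{\left(-9 \right)} 42 = - \frac{7}{159} + \frac{-8 - 9}{-10 - 9} \cdot 42 = - \frac{7}{159} + \frac{1}{-19} \left(-17\right) 42 = - \frac{7}{159} + \left(- \frac{1}{19}\right) \left(-17\right) 42 = - \frac{7}{159} + \frac{17}{19} \cdot 42 = - \frac{7}{159} + \frac{714}{19} = \frac{113393}{3021}$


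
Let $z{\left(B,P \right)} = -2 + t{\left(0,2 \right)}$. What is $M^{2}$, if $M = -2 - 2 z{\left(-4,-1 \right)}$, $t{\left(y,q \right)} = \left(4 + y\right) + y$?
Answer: $36$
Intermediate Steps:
$t{\left(y,q \right)} = 4 + 2 y$
$z{\left(B,P \right)} = 2$ ($z{\left(B,P \right)} = -2 + \left(4 + 2 \cdot 0\right) = -2 + \left(4 + 0\right) = -2 + 4 = 2$)
$M = -6$ ($M = -2 - 4 = -6$)
$M^{2} = \left(-6\right)^{2} = 36$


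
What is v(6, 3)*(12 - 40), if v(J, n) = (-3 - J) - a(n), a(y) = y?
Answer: 336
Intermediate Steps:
v(J, n) = -3 - J - n (v(J, n) = (-3 - J) - n = -3 - J - n)
v(6, 3)*(12 - 40) = (-3 - 1*6 - 1*3)*(12 - 40) = (-3 - 6 - 3)*(-28) = -12*(-28) = 336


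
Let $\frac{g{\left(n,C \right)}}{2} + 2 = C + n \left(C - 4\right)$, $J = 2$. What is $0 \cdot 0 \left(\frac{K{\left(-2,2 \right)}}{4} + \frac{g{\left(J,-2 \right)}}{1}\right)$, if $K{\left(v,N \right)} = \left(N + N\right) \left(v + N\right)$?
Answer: $0$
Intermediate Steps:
$K{\left(v,N \right)} = 2 N \left(N + v\right)$
$g{\left(n,C \right)} = -4 + 2 C + 2 n \left(-4 + C\right)$ ($g{\left(n,C \right)} = -4 + 2 \left(C + n \left(C - 4\right)\right) = -4 + 2 \left(C + n \left(-4 + C\right)\right) = -4 + \left(2 C + 2 n \left(-4 + C\right)\right) = -4 + 2 C + 2 n \left(-4 + C\right)$)
$0 \cdot 0 \left(\frac{K{\left(-2,2 \right)}}{4} + \frac{g{\left(J,-2 \right)}}{1}\right) = 0 \cdot 0 \left(\frac{2 \cdot 2 \left(2 - 2\right)}{4} + \frac{-4 - 16 + 2 \left(-2\right) + 2 \left(-2\right) 2}{1}\right) = 0 \left(2 \cdot 2 \cdot 0 \cdot \frac{1}{4} + \left(-4 - 16 - 4 - 8\right) 1\right) = 0 \left(0 \cdot \frac{1}{4} - 32\right) = 0 \left(0 - 32\right) = 0 \left(-32\right) = 0$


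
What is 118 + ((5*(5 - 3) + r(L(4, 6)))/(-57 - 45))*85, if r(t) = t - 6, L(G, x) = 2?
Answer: 113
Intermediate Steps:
r(t) = -6 + t
118 + ((5*(5 - 3) + r(L(4, 6)))/(-57 - 45))*85 = 118 + ((5*(5 - 3) + (-6 + 2))/(-57 - 45))*85 = 118 + ((5*2 - 4)/(-102))*85 = 118 + ((10 - 4)*(-1/102))*85 = 118 + (6*(-1/102))*85 = 118 - 1/17*85 = 118 - 5 = 113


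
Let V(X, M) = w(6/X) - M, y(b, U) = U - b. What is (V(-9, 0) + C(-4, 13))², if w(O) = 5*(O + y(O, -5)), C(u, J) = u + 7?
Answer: 484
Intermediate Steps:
C(u, J) = 7 + u
w(O) = -25 (w(O) = 5*(O + (-5 - O)) = 5*(-5) = -25)
V(X, M) = -25 - M
(V(-9, 0) + C(-4, 13))² = ((-25 - 1*0) + (7 - 4))² = ((-25 + 0) + 3)² = (-25 + 3)² = (-22)² = 484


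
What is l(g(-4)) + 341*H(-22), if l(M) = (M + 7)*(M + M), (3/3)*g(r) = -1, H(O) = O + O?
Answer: -15016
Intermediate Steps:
H(O) = 2*O
g(r) = -1
l(M) = 2*M*(7 + M) (l(M) = (7 + M)*(2*M) = 2*M*(7 + M))
l(g(-4)) + 341*H(-22) = 2*(-1)*(7 - 1) + 341*(2*(-22)) = 2*(-1)*6 + 341*(-44) = -12 - 15004 = -15016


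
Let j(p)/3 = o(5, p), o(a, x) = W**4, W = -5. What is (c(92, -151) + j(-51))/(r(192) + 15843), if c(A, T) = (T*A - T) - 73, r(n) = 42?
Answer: -11939/15885 ≈ -0.75159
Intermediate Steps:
c(A, T) = -73 - T + A*T (c(A, T) = (A*T - T) - 73 = (-T + A*T) - 73 = -73 - T + A*T)
o(a, x) = 625 (o(a, x) = (-5)**4 = 625)
j(p) = 1875 (j(p) = 3*625 = 1875)
(c(92, -151) + j(-51))/(r(192) + 15843) = ((-73 - 1*(-151) + 92*(-151)) + 1875)/(42 + 15843) = ((-73 + 151 - 13892) + 1875)/15885 = (-13814 + 1875)*(1/15885) = -11939*1/15885 = -11939/15885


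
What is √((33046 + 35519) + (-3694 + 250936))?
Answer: √315807 ≈ 561.97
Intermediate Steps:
√((33046 + 35519) + (-3694 + 250936)) = √(68565 + 247242) = √315807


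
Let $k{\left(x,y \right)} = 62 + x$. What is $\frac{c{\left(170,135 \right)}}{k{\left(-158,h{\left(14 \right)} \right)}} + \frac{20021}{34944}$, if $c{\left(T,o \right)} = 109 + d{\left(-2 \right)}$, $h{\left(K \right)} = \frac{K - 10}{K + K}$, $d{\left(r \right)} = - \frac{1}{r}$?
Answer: $- \frac{19837}{34944} \approx -0.56768$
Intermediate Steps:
$h{\left(K \right)} = \frac{-10 + K}{2 K}$
$c{\left(T,o \right)} = \frac{219}{2}$ ($c{\left(T,o \right)} = 109 - \frac{1}{-2} = 109 - - \frac{1}{2} = 109 + \frac{1}{2} = \frac{219}{2}$)
$\frac{c{\left(170,135 \right)}}{k{\left(-158,h{\left(14 \right)} \right)}} + \frac{20021}{34944} = \frac{219}{2 \left(62 - 158\right)} + \frac{20021}{34944} = \frac{219}{2 \left(-96\right)} + 20021 \cdot \frac{1}{34944} = \frac{219}{2} \left(- \frac{1}{96}\right) + \frac{20021}{34944} = - \frac{73}{64} + \frac{20021}{34944} = - \frac{19837}{34944}$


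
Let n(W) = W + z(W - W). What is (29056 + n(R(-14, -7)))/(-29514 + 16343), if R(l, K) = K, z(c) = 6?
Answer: -29055/13171 ≈ -2.2060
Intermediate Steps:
n(W) = 6 + W (n(W) = W + 6 = 6 + W)
(29056 + n(R(-14, -7)))/(-29514 + 16343) = (29056 + (6 - 7))/(-29514 + 16343) = (29056 - 1)/(-13171) = 29055*(-1/13171) = -29055/13171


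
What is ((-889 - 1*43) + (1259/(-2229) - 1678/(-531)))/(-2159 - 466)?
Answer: 73336169/207129825 ≈ 0.35406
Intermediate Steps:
((-889 - 1*43) + (1259/(-2229) - 1678/(-531)))/(-2159 - 466) = ((-889 - 43) + (1259*(-1/2229) - 1678*(-1/531)))/(-2625) = (-932 + (-1259/2229 + 1678/531))*(-1/2625) = (-932 + 1023911/394533)*(-1/2625) = -366680845/394533*(-1/2625) = 73336169/207129825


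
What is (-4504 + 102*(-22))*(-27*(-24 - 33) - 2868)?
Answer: 8968092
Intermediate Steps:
(-4504 + 102*(-22))*(-27*(-24 - 33) - 2868) = (-4504 - 2244)*(-27*(-57) - 2868) = -6748*(1539 - 2868) = -6748*(-1329) = 8968092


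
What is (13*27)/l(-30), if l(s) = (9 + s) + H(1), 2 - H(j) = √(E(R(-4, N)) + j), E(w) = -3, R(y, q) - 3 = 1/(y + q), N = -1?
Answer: -2223/121 + 117*I*√2/121 ≈ -18.372 + 1.3675*I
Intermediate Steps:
R(y, q) = 3 + 1/(q + y) (R(y, q) = 3 + 1/(y + q) = 3 + 1/(q + y))
H(j) = 2 - √(-3 + j)
l(s) = 11 + s - I*√2 (l(s) = (9 + s) + (2 - √(-3 + 1)) = (9 + s) + (2 - √(-2)) = (9 + s) + (2 - I*√2) = 11 + s - I*√2)
(13*27)/l(-30) = (13*27)/(11 - 30 - I*√2) = 351/(-19 - I*√2)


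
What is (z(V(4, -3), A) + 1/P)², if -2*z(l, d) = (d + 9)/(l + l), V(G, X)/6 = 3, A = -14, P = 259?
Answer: 1868689/347747904 ≈ 0.0053737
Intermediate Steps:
V(G, X) = 18 (V(G, X) = 6*3 = 18)
z(l, d) = -(9 + d)/(4*l) (z(l, d) = -(d + 9)/(2*(l + l)) = -(9 + d)/(2*(2*l)) = -(9 + d)*1/(2*l)/2 = -(9 + d)/(4*l))
(z(V(4, -3), A) + 1/P)² = ((¼)*(-9 - 1*(-14))/18 + 1/259)² = ((¼)*(1/18)*(-9 + 14) + 1/259)² = ((¼)*(1/18)*5 + 1/259)² = (5/72 + 1/259)² = (1367/18648)² = 1868689/347747904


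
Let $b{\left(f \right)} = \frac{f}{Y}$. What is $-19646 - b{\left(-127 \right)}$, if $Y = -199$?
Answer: $- \frac{3909681}{199} \approx -19647.0$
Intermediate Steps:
$b{\left(f \right)} = - \frac{f}{199}$ ($b{\left(f \right)} = \frac{f}{-199} = f \left(- \frac{1}{199}\right) = - \frac{f}{199}$)
$-19646 - b{\left(-127 \right)} = -19646 - \left(- \frac{1}{199}\right) \left(-127\right) = -19646 - \frac{127}{199} = - \frac{3909681}{199}$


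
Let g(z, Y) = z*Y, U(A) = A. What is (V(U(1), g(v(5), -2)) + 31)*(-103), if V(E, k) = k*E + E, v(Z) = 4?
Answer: -2472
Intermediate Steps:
g(z, Y) = Y*z
V(E, k) = E + E*k (V(E, k) = E*k + E = E + E*k)
(V(U(1), g(v(5), -2)) + 31)*(-103) = (1*(1 - 2*4) + 31)*(-103) = (1*(1 - 8) + 31)*(-103) = (1*(-7) + 31)*(-103) = (-7 + 31)*(-103) = 24*(-103) = -2472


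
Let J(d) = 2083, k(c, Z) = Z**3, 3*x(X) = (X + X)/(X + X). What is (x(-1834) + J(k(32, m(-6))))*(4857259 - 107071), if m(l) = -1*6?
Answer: 9896225000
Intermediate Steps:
x(X) = 1/3 (x(X) = ((X + X)/(X + X))/3 = ((2*X)/((2*X)))/3 = ((2*X)*(1/(2*X)))/3 = (1/3)*1 = 1/3)
m(l) = -6
(x(-1834) + J(k(32, m(-6))))*(4857259 - 107071) = (1/3 + 2083)*(4857259 - 107071) = (6250/3)*4750188 = 9896225000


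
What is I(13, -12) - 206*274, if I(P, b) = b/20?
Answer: -282223/5 ≈ -56445.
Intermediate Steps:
I(P, b) = b/20 (I(P, b) = b*(1/20) = b/20)
I(13, -12) - 206*274 = (1/20)*(-12) - 206*274 = -⅗ - 56444 = -282223/5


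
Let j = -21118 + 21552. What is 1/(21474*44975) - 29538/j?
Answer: -2037685576019/29939587650 ≈ -68.060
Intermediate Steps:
j = 434
1/(21474*44975) - 29538/j = 1/(21474*44975) - 29538/434 = (1/21474)*(1/44975) - 29538*1/434 = 1/965793150 - 14769/217 = -2037685576019/29939587650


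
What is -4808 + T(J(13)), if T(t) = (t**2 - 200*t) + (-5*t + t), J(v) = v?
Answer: -7291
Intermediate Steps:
T(t) = t**2 - 204*t (T(t) = (t**2 - 200*t) - 4*t = t**2 - 204*t)
-4808 + T(J(13)) = -4808 + 13*(-204 + 13) = -4808 + 13*(-191) = -4808 - 2483 = -7291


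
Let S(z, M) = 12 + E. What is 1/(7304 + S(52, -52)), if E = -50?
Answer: 1/7266 ≈ 0.00013763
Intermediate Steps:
S(z, M) = -38 (S(z, M) = 12 - 50 = -38)
1/(7304 + S(52, -52)) = 1/(7304 - 38) = 1/7266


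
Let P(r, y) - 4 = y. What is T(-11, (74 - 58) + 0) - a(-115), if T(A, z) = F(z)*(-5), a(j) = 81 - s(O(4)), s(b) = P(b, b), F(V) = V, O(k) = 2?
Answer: -155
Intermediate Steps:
P(r, y) = 4 + y
s(b) = 4 + b
a(j) = 75 (a(j) = 81 - (4 + 2) = 81 - 1*6 = 81 - 6 = 75)
T(A, z) = -5*z (T(A, z) = z*(-5) = -5*z)
T(-11, (74 - 58) + 0) - a(-115) = -5*((74 - 58) + 0) - 1*75 = -5*(16 + 0) - 75 = -5*16 - 75 = -80 - 75 = -155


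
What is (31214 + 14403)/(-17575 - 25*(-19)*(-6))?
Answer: -45617/20425 ≈ -2.2334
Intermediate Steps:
(31214 + 14403)/(-17575 - 25*(-19)*(-6)) = 45617/(-17575 + 475*(-6)) = 45617/(-17575 - 2850) = 45617/(-20425) = 45617*(-1/20425) = -45617/20425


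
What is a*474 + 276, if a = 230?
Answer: 109296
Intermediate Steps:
a*474 + 276 = 230*474 + 276 = 109020 + 276 = 109296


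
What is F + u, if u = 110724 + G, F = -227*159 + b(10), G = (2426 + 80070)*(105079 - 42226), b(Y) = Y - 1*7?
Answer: 5185195722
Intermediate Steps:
b(Y) = -7 + Y (b(Y) = Y - 7 = -7 + Y)
G = 5185121088 (G = 82496*62853 = 5185121088)
F = -36090 (F = -227*159 + (-7 + 10) = -36093 + 3 = -36090)
u = 5185231812 (u = 110724 + 5185121088 = 5185231812)
F + u = -36090 + 5185231812 = 5185195722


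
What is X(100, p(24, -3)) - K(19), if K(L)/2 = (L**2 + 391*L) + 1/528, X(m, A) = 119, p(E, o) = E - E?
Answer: -4081705/264 ≈ -15461.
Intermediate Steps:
p(E, o) = 0
K(L) = 1/264 + 2*L**2 + 782*L (K(L) = 2*((L**2 + 391*L) + 1/528) = 2*(1/528 + L**2 + 391*L) = 1/264 + 2*L**2 + 782*L)
X(100, p(24, -3)) - K(19) = 119 - (1/264 + 2*19**2 + 782*19) = 119 - (1/264 + 2*361 + 14858) = 119 - (1/264 + 722 + 14858) = 119 - 1*4113121/264 = 119 - 4113121/264 = -4081705/264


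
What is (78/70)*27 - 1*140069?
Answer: -4901362/35 ≈ -1.4004e+5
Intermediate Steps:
(78/70)*27 - 1*140069 = (78*(1/70))*27 - 140069 = (39/35)*27 - 140069 = 1053/35 - 140069 = -4901362/35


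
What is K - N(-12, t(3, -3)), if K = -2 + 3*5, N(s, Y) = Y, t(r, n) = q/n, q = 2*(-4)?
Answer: 31/3 ≈ 10.333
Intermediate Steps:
q = -8
t(r, n) = -8/n
K = 13 (K = -2 + 15 = 13)
K - N(-12, t(3, -3)) = 13 - (-8)/(-3) = 13 - (-8)*(-1)/3 = 13 - 1*8/3 = 13 - 8/3 = 31/3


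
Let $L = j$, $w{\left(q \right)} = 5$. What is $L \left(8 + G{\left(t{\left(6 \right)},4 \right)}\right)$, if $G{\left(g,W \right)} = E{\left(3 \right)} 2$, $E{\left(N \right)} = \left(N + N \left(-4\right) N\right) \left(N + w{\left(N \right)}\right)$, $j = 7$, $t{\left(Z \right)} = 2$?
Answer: $-3640$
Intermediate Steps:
$L = 7$
$E{\left(N \right)} = \left(5 + N\right) \left(N - 4 N^{2}\right)$ ($E{\left(N \right)} = \left(N + N \left(-4\right) N\right) \left(N + 5\right) = \left(N + - 4 N N\right) \left(5 + N\right) = \left(N - 4 N^{2}\right) \left(5 + N\right) = \left(5 + N\right) \left(N - 4 N^{2}\right)$)
$G{\left(g,W \right)} = -528$ ($G{\left(g,W \right)} = 3 \left(5 - 57 - 4 \cdot 3^{2}\right) 2 = 3 \left(5 - 57 - 36\right) 2 = 3 \left(-88\right) 2 = \left(-264\right) 2 = -528$)
$L \left(8 + G{\left(t{\left(6 \right)},4 \right)}\right) = 7 \left(8 - 528\right) = 7 \left(-520\right) = -3640$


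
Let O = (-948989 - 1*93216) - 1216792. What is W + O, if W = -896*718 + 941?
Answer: -2901384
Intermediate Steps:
O = -2258997 (O = (-948989 - 93216) - 1216792 = -1042205 - 1216792 = -2258997)
W = -642387 (W = -643328 + 941 = -642387)
W + O = -642387 - 2258997 = -2901384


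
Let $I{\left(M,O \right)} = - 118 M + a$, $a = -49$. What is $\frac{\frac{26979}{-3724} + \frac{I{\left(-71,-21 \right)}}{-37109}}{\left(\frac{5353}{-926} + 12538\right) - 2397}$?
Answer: $- \frac{477899759941}{648489668482054} \approx -0.00073694$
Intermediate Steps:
$I{\left(M,O \right)} = -49 - 118 M$ ($I{\left(M,O \right)} = - 118 M - 49 = -49 - 118 M$)
$\frac{\frac{26979}{-3724} + \frac{I{\left(-71,-21 \right)}}{-37109}}{\left(\frac{5353}{-926} + 12538\right) - 2397} = \frac{\frac{26979}{-3724} + \frac{-49 - -8378}{-37109}}{\left(\frac{5353}{-926} + 12538\right) - 2397} = \frac{26979 \left(- \frac{1}{3724}\right) + \left(-49 + 8378\right) \left(- \frac{1}{37109}\right)}{\left(5353 \left(- \frac{1}{926}\right) + 12538\right) - 2397} = \frac{- \frac{26979}{3724} + 8329 \left(- \frac{1}{37109}\right)}{\left(- \frac{5353}{926} + 12538\right) - 2397} = \frac{- \frac{26979}{3724} - \frac{8329}{37109}}{\frac{11604835}{926} - 2397} = - \frac{1032180907}{138193916 \cdot \frac{9385213}{926}} = \left(- \frac{1032180907}{138193916}\right) \frac{926}{9385213} = - \frac{477899759941}{648489668482054}$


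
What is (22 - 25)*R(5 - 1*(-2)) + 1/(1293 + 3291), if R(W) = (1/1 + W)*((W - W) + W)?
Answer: -770111/4584 ≈ -168.00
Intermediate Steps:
R(W) = W*(1 + W) (R(W) = (1 + W)*(0 + W) = (1 + W)*W = W*(1 + W))
(22 - 25)*R(5 - 1*(-2)) + 1/(1293 + 3291) = (22 - 25)*((5 - 1*(-2))*(1 + (5 - 1*(-2)))) + 1/(1293 + 3291) = -3*(5 + 2)*(1 + (5 + 2)) + 1/4584 = -21*(1 + 7) + 1/4584 = -21*8 + 1/4584 = -3*56 + 1/4584 = -168 + 1/4584 = -770111/4584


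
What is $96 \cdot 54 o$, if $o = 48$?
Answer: $248832$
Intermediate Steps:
$96 \cdot 54 o = 96 \cdot 54 \cdot 48 = 5184 \cdot 48 = 248832$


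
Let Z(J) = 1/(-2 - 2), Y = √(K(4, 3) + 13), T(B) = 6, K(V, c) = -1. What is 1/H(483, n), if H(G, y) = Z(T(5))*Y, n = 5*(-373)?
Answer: -2*√3/3 ≈ -1.1547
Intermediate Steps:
Y = 2*√3 (Y = √(-1 + 13) = √12 = 2*√3 ≈ 3.4641)
Z(J) = -¼ (Z(J) = 1/(-4) = -¼)
n = -1865
H(G, y) = -√3/2
1/H(483, n) = 1/(-√3/2) = -2*√3/3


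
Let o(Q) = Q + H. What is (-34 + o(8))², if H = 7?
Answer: 361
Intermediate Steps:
o(Q) = 7 + Q (o(Q) = Q + 7 = 7 + Q)
(-34 + o(8))² = (-34 + (7 + 8))² = (-34 + 15)² = (-19)² = 361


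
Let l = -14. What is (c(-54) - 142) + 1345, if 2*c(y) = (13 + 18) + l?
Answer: 2423/2 ≈ 1211.5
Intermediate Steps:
c(y) = 17/2 (c(y) = ((13 + 18) - 14)/2 = (31 - 14)/2 = (½)*17 = 17/2)
(c(-54) - 142) + 1345 = (17/2 - 142) + 1345 = -267/2 + 1345 = 2423/2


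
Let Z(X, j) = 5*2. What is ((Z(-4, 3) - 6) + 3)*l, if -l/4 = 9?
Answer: -252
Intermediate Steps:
Z(X, j) = 10
l = -36 (l = -4*9 = -36)
((Z(-4, 3) - 6) + 3)*l = ((10 - 6) + 3)*(-36) = (4 + 3)*(-36) = 7*(-36) = -252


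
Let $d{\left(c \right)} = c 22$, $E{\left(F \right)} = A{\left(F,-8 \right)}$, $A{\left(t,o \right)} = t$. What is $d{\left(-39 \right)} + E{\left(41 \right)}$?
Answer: $-817$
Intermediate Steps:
$E{\left(F \right)} = F$
$d{\left(c \right)} = 22 c$
$d{\left(-39 \right)} + E{\left(41 \right)} = 22 \left(-39\right) + 41 = -858 + 41 = -817$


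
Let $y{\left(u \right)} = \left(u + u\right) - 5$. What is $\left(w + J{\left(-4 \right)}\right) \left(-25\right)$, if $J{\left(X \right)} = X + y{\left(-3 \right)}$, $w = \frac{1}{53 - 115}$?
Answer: $\frac{23275}{62} \approx 375.4$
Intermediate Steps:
$w = - \frac{1}{62}$ ($w = \frac{1}{-62} = - \frac{1}{62} \approx -0.016129$)
$y{\left(u \right)} = -5 + 2 u$ ($y{\left(u \right)} = 2 u - 5 = -5 + 2 u$)
$J{\left(X \right)} = -11 + X$ ($J{\left(X \right)} = X + \left(-5 + 2 \left(-3\right)\right) = X - 11 = -11 + X$)
$\left(w + J{\left(-4 \right)}\right) \left(-25\right) = \left(- \frac{1}{62} - 15\right) \left(-25\right) = \left(- \frac{931}{62}\right) \left(-25\right) = \frac{23275}{62}$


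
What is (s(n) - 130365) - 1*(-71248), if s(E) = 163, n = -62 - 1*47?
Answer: -58954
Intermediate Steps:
n = -109 (n = -62 - 47 = -109)
(s(n) - 130365) - 1*(-71248) = (163 - 130365) - 1*(-71248) = -130202 + 71248 = -58954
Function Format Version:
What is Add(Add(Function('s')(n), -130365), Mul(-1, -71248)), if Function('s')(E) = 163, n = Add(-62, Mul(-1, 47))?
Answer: -58954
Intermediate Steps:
n = -109 (n = Add(-62, -47) = -109)
Add(Add(Function('s')(n), -130365), Mul(-1, -71248)) = Add(Add(163, -130365), Mul(-1, -71248)) = Add(-130202, 71248) = -58954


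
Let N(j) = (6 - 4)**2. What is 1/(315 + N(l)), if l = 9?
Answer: 1/319 ≈ 0.0031348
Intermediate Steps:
N(j) = 4 (N(j) = 2**2 = 4)
1/(315 + N(l)) = 1/(315 + 4) = 1/319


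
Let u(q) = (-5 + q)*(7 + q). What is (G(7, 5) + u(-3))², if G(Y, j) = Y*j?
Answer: 9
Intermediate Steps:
(G(7, 5) + u(-3))² = (7*5 + (-35 + (-3)² + 2*(-3)))² = (35 + (-35 + 9 - 6))² = (35 - 32)² = 3² = 9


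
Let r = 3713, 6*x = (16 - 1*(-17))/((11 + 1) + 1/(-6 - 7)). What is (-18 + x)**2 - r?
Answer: -327258331/96100 ≈ -3405.4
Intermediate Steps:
x = 143/310 (x = ((16 - 1*(-17))/((11 + 1) + 1/(-6 - 7)))/6 = ((16 + 17)/(12 + 1/(-13)))/6 = (33/(12 - 1/13))/6 = (33/(155/13))/6 = (33*(13/155))/6 = (1/6)*(429/155) = 143/310 ≈ 0.46129)
(-18 + x)**2 - r = (-18 + 143/310)**2 - 1*3713 = (-5437/310)**2 - 3713 = 29560969/96100 - 3713 = -327258331/96100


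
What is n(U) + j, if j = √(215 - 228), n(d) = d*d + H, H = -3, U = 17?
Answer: 286 + I*√13 ≈ 286.0 + 3.6056*I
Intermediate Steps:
n(d) = -3 + d² (n(d) = d*d - 3 = d² - 3 = -3 + d²)
j = I*√13 (j = √(-13) = I*√13 ≈ 3.6056*I)
n(U) + j = (-3 + 17²) + I*√13 = (-3 + 289) + I*√13 = 286 + I*√13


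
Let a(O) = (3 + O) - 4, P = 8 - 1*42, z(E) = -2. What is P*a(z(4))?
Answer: 102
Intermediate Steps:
P = -34 (P = 8 - 42 = -34)
a(O) = -1 + O
P*a(z(4)) = -34*(-1 - 2) = -34*(-3) = 102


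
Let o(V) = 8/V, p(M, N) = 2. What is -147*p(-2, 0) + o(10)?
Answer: -1466/5 ≈ -293.20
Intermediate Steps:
-147*p(-2, 0) + o(10) = -147*2 + 8/10 = -294 + 8*(⅒) = -294 + ⅘ = -1466/5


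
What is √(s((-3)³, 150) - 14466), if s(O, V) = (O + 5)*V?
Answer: 3*I*√1974 ≈ 133.29*I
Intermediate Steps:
s(O, V) = V*(5 + O) (s(O, V) = (5 + O)*V = V*(5 + O))
√(s((-3)³, 150) - 14466) = √(150*(5 + (-3)³) - 14466) = √(150*(5 - 27) - 14466) = √(150*(-22) - 14466) = √(-3300 - 14466) = √(-17766) = 3*I*√1974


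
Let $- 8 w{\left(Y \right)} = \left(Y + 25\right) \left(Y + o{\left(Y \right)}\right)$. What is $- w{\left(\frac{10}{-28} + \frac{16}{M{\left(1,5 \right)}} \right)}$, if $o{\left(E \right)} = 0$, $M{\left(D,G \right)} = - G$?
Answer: $- \frac{373749}{39200} \approx -9.5344$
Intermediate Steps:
$w{\left(Y \right)} = - \frac{Y \left(25 + Y\right)}{8}$ ($w{\left(Y \right)} = - \frac{\left(Y + 25\right) \left(Y + 0\right)}{8} = - \frac{\left(25 + Y\right) Y}{8} = - \frac{Y \left(25 + Y\right)}{8}$)
$- w{\left(\frac{10}{-28} + \frac{16}{M{\left(1,5 \right)}} \right)} = - \frac{\left(\frac{10}{-28} + \frac{16}{\left(-1\right) 5}\right) \left(-25 - \left(\frac{10}{-28} + \frac{16}{\left(-1\right) 5}\right)\right)}{8} = - \frac{\left(10 \left(- \frac{1}{28}\right) + \frac{16}{-5}\right) \left(-25 - \left(10 \left(- \frac{1}{28}\right) + \frac{16}{-5}\right)\right)}{8} = - \frac{\left(- \frac{5}{14} + 16 \left(- \frac{1}{5}\right)\right) \left(-25 - \left(- \frac{5}{14} + 16 \left(- \frac{1}{5}\right)\right)\right)}{8} = - \frac{\left(- \frac{5}{14} - \frac{16}{5}\right) \left(-25 - \left(- \frac{5}{14} - \frac{16}{5}\right)\right)}{8} = - \frac{\left(-249\right) \left(-25 - - \frac{249}{70}\right)}{8 \cdot 70} = - \frac{\left(-249\right) \left(-25 + \frac{249}{70}\right)}{8 \cdot 70} = - \frac{\left(-249\right) \left(-1501\right)}{8 \cdot 70 \cdot 70} = \left(-1\right) \frac{373749}{39200} = - \frac{373749}{39200}$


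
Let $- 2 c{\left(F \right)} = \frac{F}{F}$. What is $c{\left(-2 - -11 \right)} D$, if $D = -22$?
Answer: $11$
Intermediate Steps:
$c{\left(F \right)} = - \frac{1}{2}$ ($c{\left(F \right)} = - \frac{F \frac{1}{F}}{2} = \left(- \frac{1}{2}\right) 1 = - \frac{1}{2}$)
$c{\left(-2 - -11 \right)} D = \left(- \frac{1}{2}\right) \left(-22\right) = 11$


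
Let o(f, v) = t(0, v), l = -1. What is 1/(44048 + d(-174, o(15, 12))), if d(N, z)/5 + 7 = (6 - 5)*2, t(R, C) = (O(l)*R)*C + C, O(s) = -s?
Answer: 1/44023 ≈ 2.2715e-5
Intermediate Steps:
t(R, C) = C + C*R (t(R, C) = ((-1*(-1))*R)*C + C = (1*R)*C + C = R*C + C = C*R + C = C + C*R)
o(f, v) = v (o(f, v) = v*(1 + 0) = v*1 = v)
d(N, z) = -25 (d(N, z) = -35 + 5*((6 - 5)*2) = -35 + 5*(1*2) = -35 + 5*2 = -35 + 10 = -25)
1/(44048 + d(-174, o(15, 12))) = 1/(44048 - 25) = 1/44023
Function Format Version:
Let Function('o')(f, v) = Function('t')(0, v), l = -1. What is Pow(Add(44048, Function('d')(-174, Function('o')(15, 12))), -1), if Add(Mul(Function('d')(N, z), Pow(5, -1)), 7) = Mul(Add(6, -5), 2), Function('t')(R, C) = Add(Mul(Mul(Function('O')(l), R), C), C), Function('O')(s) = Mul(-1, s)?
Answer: Rational(1, 44023) ≈ 2.2715e-5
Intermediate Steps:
Function('t')(R, C) = Add(C, Mul(C, R)) (Function('t')(R, C) = Add(Mul(Mul(Mul(-1, -1), R), C), C) = Add(Mul(Mul(1, R), C), C) = Add(Mul(R, C), C) = Add(Mul(C, R), C) = Add(C, Mul(C, R)))
Function('o')(f, v) = v (Function('o')(f, v) = Mul(v, Add(1, 0)) = Mul(v, 1) = v)
Function('d')(N, z) = -25 (Function('d')(N, z) = Add(-35, Mul(5, Mul(Add(6, -5), 2))) = Add(-35, Mul(5, Mul(1, 2))) = Add(-35, Mul(5, 2)) = Add(-35, 10) = -25)
Pow(Add(44048, Function('d')(-174, Function('o')(15, 12))), -1) = Pow(Add(44048, -25), -1) = Pow(44023, -1) = Rational(1, 44023)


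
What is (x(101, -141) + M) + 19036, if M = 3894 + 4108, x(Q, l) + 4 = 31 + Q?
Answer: 27166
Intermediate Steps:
x(Q, l) = 27 + Q (x(Q, l) = -4 + (31 + Q) = 27 + Q)
M = 8002
(x(101, -141) + M) + 19036 = ((27 + 101) + 8002) + 19036 = (128 + 8002) + 19036 = 8130 + 19036 = 27166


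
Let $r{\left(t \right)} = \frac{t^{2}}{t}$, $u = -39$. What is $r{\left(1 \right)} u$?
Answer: $-39$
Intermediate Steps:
$r{\left(t \right)} = t$
$r{\left(1 \right)} u = 1 \left(-39\right) = -39$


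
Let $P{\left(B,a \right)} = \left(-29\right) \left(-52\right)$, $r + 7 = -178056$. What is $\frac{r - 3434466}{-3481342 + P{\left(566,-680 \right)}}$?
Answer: $\frac{3612529}{3479834} \approx 1.0381$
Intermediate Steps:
$r = -178063$ ($r = -7 - 178056 = -178063$)
$P{\left(B,a \right)} = 1508$
$\frac{r - 3434466}{-3481342 + P{\left(566,-680 \right)}} = \frac{-178063 - 3434466}{-3481342 + 1508} = - \frac{3612529}{-3479834} = \left(-3612529\right) \left(- \frac{1}{3479834}\right) = \frac{3612529}{3479834}$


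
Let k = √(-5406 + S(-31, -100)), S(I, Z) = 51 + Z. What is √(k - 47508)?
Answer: √(-47508 + I*√5455) ≈ 0.169 + 217.96*I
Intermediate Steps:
k = I*√5455 (k = √(-5406 + (51 - 100)) = √(-5406 - 49) = √(-5455) = I*√5455 ≈ 73.858*I)
√(k - 47508) = √(I*√5455 - 47508) = √(-47508 + I*√5455)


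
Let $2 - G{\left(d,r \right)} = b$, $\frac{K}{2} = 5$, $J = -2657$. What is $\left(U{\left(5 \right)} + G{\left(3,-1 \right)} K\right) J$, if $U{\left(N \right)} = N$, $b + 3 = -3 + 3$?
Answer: $-146135$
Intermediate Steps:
$b = -3$ ($b = -3 + \left(-3 + 3\right) = -3 + 0 = -3$)
$K = 10$ ($K = 2 \cdot 5 = 10$)
$G{\left(d,r \right)} = 5$ ($G{\left(d,r \right)} = 2 - -3 = 2 + 3 = 5$)
$\left(U{\left(5 \right)} + G{\left(3,-1 \right)} K\right) J = \left(5 + 5 \cdot 10\right) \left(-2657\right) = \left(5 + 50\right) \left(-2657\right) = 55 \left(-2657\right) = -146135$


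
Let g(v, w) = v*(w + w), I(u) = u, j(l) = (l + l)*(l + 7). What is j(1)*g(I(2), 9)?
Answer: 576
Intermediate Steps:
j(l) = 2*l*(7 + l) (j(l) = (2*l)*(7 + l) = 2*l*(7 + l))
g(v, w) = 2*v*w (g(v, w) = v*(2*w) = 2*v*w)
j(1)*g(I(2), 9) = (2*1*(7 + 1))*(2*2*9) = (2*1*8)*36 = 16*36 = 576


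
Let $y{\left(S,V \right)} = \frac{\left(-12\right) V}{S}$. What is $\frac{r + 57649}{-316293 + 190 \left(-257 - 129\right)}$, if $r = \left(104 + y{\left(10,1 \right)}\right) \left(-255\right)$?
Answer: $- \frac{31435}{389633} \approx -0.080678$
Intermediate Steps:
$y{\left(S,V \right)} = - \frac{12 V}{S}$
$r = -26214$ ($r = \left(104 - \frac{12}{10}\right) \left(-255\right) = \left(104 - 12 \cdot \frac{1}{10}\right) \left(-255\right) = \left(104 - \frac{6}{5}\right) \left(-255\right) = \frac{514}{5} \left(-255\right) = -26214$)
$\frac{r + 57649}{-316293 + 190 \left(-257 - 129\right)} = \frac{-26214 + 57649}{-316293 + 190 \left(-257 - 129\right)} = \frac{31435}{-316293 + 190 \left(-386\right)} = \frac{31435}{-316293 - 73340} = \frac{31435}{-389633} = 31435 \left(- \frac{1}{389633}\right) = - \frac{31435}{389633}$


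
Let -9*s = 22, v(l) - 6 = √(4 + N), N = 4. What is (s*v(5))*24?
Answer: -352 - 352*√2/3 ≈ -517.93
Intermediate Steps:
v(l) = 6 + 2*√2 (v(l) = 6 + √(4 + 4) = 6 + √8 = 6 + 2*√2)
s = -22/9 (s = -⅑*22 = -22/9 ≈ -2.4444)
(s*v(5))*24 = -22*(6 + 2*√2)/9*24 = (-44/3 - 44*√2/9)*24 = -352 - 352*√2/3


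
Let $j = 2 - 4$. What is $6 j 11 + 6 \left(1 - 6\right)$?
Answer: $-162$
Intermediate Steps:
$j = -2$
$6 j 11 + 6 \left(1 - 6\right) = 6 \left(-2\right) 11 + 6 \left(1 - 6\right) = \left(-12\right) 11 + 6 \left(1 - 6\right) = -132 + 6 \left(-5\right) = -132 - 30 = -162$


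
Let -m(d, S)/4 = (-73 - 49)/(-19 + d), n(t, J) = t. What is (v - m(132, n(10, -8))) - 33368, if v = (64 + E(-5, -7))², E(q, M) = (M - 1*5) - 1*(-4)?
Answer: -3416704/113 ≈ -30236.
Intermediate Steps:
E(q, M) = -1 + M (E(q, M) = (M - 5) + 4 = (-5 + M) + 4 = -1 + M)
m(d, S) = 488/(-19 + d) (m(d, S) = -4*(-73 - 49)/(-19 + d) = -(-488)/(-19 + d) = 488/(-19 + d))
v = 3136 (v = (64 + (-1 - 7))² = (64 - 8)² = 56² = 3136)
(v - m(132, n(10, -8))) - 33368 = (3136 - 488/(-19 + 132)) - 33368 = (3136 - 488/113) - 33368 = 353880/113 - 33368 = -3416704/113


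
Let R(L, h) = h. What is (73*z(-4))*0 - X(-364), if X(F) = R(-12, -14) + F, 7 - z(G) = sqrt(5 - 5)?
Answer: 378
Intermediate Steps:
z(G) = 7 (z(G) = 7 - sqrt(5 - 5) = 7 - sqrt(0) = 7 - 1*0 = 7 + 0 = 7)
X(F) = -14 + F
(73*z(-4))*0 - X(-364) = (73*7)*0 - (-14 - 364) = 511*0 - 1*(-378) = 0 + 378 = 378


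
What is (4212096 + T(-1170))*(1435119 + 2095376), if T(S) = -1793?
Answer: 14864453689985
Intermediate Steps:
(4212096 + T(-1170))*(1435119 + 2095376) = (4212096 - 1793)*(1435119 + 2095376) = 4210303*3530495 = 14864453689985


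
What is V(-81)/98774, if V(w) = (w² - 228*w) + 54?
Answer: 25083/98774 ≈ 0.25394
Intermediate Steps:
V(w) = 54 + w² - 228*w
V(-81)/98774 = (54 + (-81)² - 228*(-81))/98774 = (54 + 6561 + 18468)*(1/98774) = 25083*(1/98774) = 25083/98774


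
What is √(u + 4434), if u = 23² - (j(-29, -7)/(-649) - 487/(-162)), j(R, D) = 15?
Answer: √676889166778/11682 ≈ 70.427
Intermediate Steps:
u = 55304369/105138 (u = 23² - (15/(-649) - 487/(-162)) = 529 - (15*(-1/649) - 487*(-1/162)) = 529 - (-15/649 + 487/162) = 529 - 1*313633/105138 = 529 - 313633/105138 = 55304369/105138 ≈ 526.02)
√(u + 4434) = √(55304369/105138 + 4434) = √(521486261/105138) = √676889166778/11682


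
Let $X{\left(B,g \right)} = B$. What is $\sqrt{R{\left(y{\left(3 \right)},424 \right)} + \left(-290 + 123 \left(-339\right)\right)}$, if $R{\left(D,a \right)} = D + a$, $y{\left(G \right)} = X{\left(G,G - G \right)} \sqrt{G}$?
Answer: $\sqrt{-41563 + 3 \sqrt{3}} \approx 203.86 i$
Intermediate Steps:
$y{\left(G \right)} = G^{\frac{3}{2}}$ ($y{\left(G \right)} = G \sqrt{G} = G^{\frac{3}{2}}$)
$\sqrt{R{\left(y{\left(3 \right)},424 \right)} + \left(-290 + 123 \left(-339\right)\right)} = \sqrt{\left(3^{\frac{3}{2}} + 424\right) + \left(-290 + 123 \left(-339\right)\right)} = \sqrt{\left(3 \sqrt{3} + 424\right) - 41987} = \sqrt{\left(424 + 3 \sqrt{3}\right) - 41987} = \sqrt{-41563 + 3 \sqrt{3}}$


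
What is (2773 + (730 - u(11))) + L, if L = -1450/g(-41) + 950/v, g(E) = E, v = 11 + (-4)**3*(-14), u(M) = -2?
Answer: 131694535/37187 ≈ 3541.4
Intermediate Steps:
v = 907 (v = 11 - 64*(-14) = 11 + 896 = 907)
L = 1354100/37187 (L = -1450/(-41) + 950/907 = -1450*(-1/41) + 950*(1/907) = 1450/41 + 950/907 = 1354100/37187 ≈ 36.413)
(2773 + (730 - u(11))) + L = (2773 + (730 - 1*(-2))) + 1354100/37187 = (2773 + (730 + 2)) + 1354100/37187 = (2773 + 732) + 1354100/37187 = 3505 + 1354100/37187 = 131694535/37187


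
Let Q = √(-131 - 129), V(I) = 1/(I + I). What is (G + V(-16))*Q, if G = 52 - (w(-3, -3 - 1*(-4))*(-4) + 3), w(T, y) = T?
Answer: 1183*I*√65/16 ≈ 596.1*I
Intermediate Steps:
V(I) = 1/(2*I)
Q = 2*I*√65 (Q = √(-260) = 2*I*√65 ≈ 16.125*I)
G = 37 (G = 52 - (-3*(-4) + 3) = 52 - (12 + 3) = 52 - 1*15 = 52 - 15 = 37)
(G + V(-16))*Q = (37 + (½)/(-16))*(2*I*√65) = (37 + (½)*(-1/16))*(2*I*√65) = (37 - 1/32)*(2*I*√65) = 1183*(2*I*√65)/32 = 1183*I*√65/16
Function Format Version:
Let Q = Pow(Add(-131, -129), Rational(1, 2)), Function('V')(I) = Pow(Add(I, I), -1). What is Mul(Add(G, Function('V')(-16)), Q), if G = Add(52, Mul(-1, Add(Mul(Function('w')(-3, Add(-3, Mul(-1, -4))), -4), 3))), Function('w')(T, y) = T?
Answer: Mul(Rational(1183, 16), I, Pow(65, Rational(1, 2))) ≈ Mul(596.10, I)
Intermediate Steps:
Function('V')(I) = Mul(Rational(1, 2), Pow(I, -1)) (Function('V')(I) = Pow(Mul(2, I), -1) = Mul(Rational(1, 2), Pow(I, -1)))
Q = Mul(2, I, Pow(65, Rational(1, 2))) (Q = Pow(-260, Rational(1, 2)) = Mul(2, I, Pow(65, Rational(1, 2))) ≈ Mul(16.125, I))
G = 37 (G = Add(52, Mul(-1, Add(Mul(-3, -4), 3))) = Add(52, Mul(-1, Add(12, 3))) = Add(52, Mul(-1, 15)) = Add(52, -15) = 37)
Mul(Add(G, Function('V')(-16)), Q) = Mul(Add(37, Mul(Rational(1, 2), Pow(-16, -1))), Mul(2, I, Pow(65, Rational(1, 2)))) = Mul(Add(37, Mul(Rational(1, 2), Rational(-1, 16))), Mul(2, I, Pow(65, Rational(1, 2)))) = Mul(Add(37, Rational(-1, 32)), Mul(2, I, Pow(65, Rational(1, 2)))) = Mul(Rational(1183, 32), Mul(2, I, Pow(65, Rational(1, 2)))) = Mul(Rational(1183, 16), I, Pow(65, Rational(1, 2)))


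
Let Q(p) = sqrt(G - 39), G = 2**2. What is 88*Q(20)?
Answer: 88*I*sqrt(35) ≈ 520.62*I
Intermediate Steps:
G = 4
Q(p) = I*sqrt(35) (Q(p) = sqrt(4 - 39) = sqrt(-35) = I*sqrt(35))
88*Q(20) = 88*(I*sqrt(35)) = 88*I*sqrt(35)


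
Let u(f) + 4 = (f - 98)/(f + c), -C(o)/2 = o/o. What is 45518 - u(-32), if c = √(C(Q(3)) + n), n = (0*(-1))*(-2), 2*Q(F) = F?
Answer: 23350706/513 - 65*I*√2/513 ≈ 45518.0 - 0.17919*I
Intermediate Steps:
Q(F) = F/2
C(o) = -2 (C(o) = -2*o/o = -2*1 = -2)
n = 0 (n = 0*(-2) = 0)
c = I*√2 (c = √(-2 + 0) = √(-2) = I*√2 ≈ 1.4142*I)
u(f) = -4 + (-98 + f)/(f + I*√2) (u(f) = -4 + (f - 98)/(f + I*√2) = -4 + (-98 + f)/(f + I*√2))
45518 - u(-32) = 45518 - (-98 - 3*(-32) - 4*I*√2)/(-32 + I*√2) = 45518 - (-98 + 96 - 4*I*√2)/(-32 + I*√2) = 45518 - (-2 - 4*I*√2)/(-32 + I*√2)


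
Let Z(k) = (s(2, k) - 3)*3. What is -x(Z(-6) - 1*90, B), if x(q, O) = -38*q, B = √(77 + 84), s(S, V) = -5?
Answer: -4332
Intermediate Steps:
Z(k) = -24 (Z(k) = (-5 - 3)*3 = -8*3 = -24)
B = √161 ≈ 12.689
-x(Z(-6) - 1*90, B) = -(-38)*(-24 - 1*90) = -(-38)*(-24 - 90) = -(-38)*(-114) = -1*4332 = -4332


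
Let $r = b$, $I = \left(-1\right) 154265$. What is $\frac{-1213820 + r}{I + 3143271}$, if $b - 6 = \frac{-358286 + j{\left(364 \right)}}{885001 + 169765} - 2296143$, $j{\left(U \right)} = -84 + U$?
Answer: $- \frac{925545915767}{788175475649} \approx -1.1743$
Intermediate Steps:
$I = -154265$
$b = - \frac{1210943798474}{527383}$ ($b = 6 - \left(2296143 - \frac{-358286 + \left(-84 + 364\right)}{885001 + 169765}\right) = 6 - \left(2296143 - \frac{-358286 + 280}{1054766}\right) = 6 - \frac{1210946962772}{527383} = - \frac{1210943798474}{527383} \approx -2.2961 \cdot 10^{6}$)
$r = - \frac{1210943798474}{527383} \approx -2.2961 \cdot 10^{6}$
$\frac{-1213820 + r}{I + 3143271} = \frac{-1213820 - \frac{1210943798474}{527383}}{-154265 + 3143271} = - \frac{1851091831534}{527383 \cdot 2989006} = \left(- \frac{1851091831534}{527383}\right) \frac{1}{2989006} = - \frac{925545915767}{788175475649}$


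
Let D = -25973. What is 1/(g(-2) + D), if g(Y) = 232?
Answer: -1/25741 ≈ -3.8849e-5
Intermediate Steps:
1/(g(-2) + D) = 1/(232 - 25973) = 1/(-25741) = -1/25741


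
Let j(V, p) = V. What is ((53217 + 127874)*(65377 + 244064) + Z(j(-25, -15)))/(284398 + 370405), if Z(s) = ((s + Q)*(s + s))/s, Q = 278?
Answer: 56036980637/654803 ≈ 85578.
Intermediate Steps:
Z(s) = 556 + 2*s (Z(s) = ((s + 278)*(s + s))/s = ((278 + s)*(2*s))/s = (2*s*(278 + s))/s = 556 + 2*s)
((53217 + 127874)*(65377 + 244064) + Z(j(-25, -15)))/(284398 + 370405) = ((53217 + 127874)*(65377 + 244064) + (556 + 2*(-25)))/(284398 + 370405) = (181091*309441 + (556 - 50))/654803 = (56036980131 + 506)*(1/654803) = 56036980637*(1/654803) = 56036980637/654803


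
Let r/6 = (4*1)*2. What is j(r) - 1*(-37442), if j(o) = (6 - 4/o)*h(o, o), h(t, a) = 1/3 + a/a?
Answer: 337049/9 ≈ 37450.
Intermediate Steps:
h(t, a) = 4/3 (h(t, a) = 1*(1/3) + 1 = 1/3 + 1 = 4/3)
r = 48 (r = 6*((4*1)*2) = 6*(4*2) = 6*8 = 48)
j(o) = 8 - 16/(3*o) (j(o) = (6 - 4/o)*(4/3) = 8 - 16/(3*o))
j(r) - 1*(-37442) = (8 - 16/3/48) - 1*(-37442) = (8 - 16/3*1/48) + 37442 = (8 - 1/9) + 37442 = 71/9 + 37442 = 337049/9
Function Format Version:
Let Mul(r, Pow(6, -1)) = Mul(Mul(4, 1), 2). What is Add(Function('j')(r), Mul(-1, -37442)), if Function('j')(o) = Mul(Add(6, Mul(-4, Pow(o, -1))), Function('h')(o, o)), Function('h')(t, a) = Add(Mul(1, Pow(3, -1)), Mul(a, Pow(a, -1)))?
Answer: Rational(337049, 9) ≈ 37450.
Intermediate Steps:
Function('h')(t, a) = Rational(4, 3) (Function('h')(t, a) = Add(Mul(1, Rational(1, 3)), 1) = Add(Rational(1, 3), 1) = Rational(4, 3))
r = 48 (r = Mul(6, Mul(Mul(4, 1), 2)) = Mul(6, Mul(4, 2)) = Mul(6, 8) = 48)
Function('j')(o) = Add(8, Mul(Rational(-16, 3), Pow(o, -1))) (Function('j')(o) = Mul(Add(6, Mul(-4, Pow(o, -1))), Rational(4, 3)) = Add(8, Mul(Rational(-16, 3), Pow(o, -1))))
Add(Function('j')(r), Mul(-1, -37442)) = Add(Add(8, Mul(Rational(-16, 3), Pow(48, -1))), Mul(-1, -37442)) = Add(Add(8, Mul(Rational(-16, 3), Rational(1, 48))), 37442) = Add(Add(8, Rational(-1, 9)), 37442) = Add(Rational(71, 9), 37442) = Rational(337049, 9)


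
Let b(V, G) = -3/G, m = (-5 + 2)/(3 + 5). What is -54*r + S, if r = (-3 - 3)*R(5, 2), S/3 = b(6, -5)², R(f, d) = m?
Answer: -6021/50 ≈ -120.42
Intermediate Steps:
m = -3/8 ≈ -0.37500
R(f, d) = -3/8
S = 27/25 (S = 3*(-3/(-5))² = 3*(-3*(-⅕))² = 3*(⅗)² = 3*(9/25) = 27/25 ≈ 1.0800)
r = 9/4 (r = (-3 - 3)*(-3/8) = -6*(-3/8) = 9/4 ≈ 2.2500)
-54*r + S = -54*9/4 + 27/25 = -243/2 + 27/25 = -6021/50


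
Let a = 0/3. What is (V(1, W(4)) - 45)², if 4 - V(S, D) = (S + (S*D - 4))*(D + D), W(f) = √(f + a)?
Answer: 1369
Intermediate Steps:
a = 0 (a = (⅓)*0 = 0)
W(f) = √f (W(f) = √(f + 0) = √f)
V(S, D) = 4 - 2*D*(-4 + S + D*S) (V(S, D) = 4 - (S + (S*D - 4))*(D + D) = 4 - (S + (D*S - 4))*2*D = 4 - (S + (-4 + D*S))*2*D = 4 - (-4 + S + D*S)*2*D = 4 - 2*D*(-4 + S + D*S))
(V(1, W(4)) - 45)² = ((4 + 8*√4 - 2*√4*1 - 2*1*(√4)²) - 45)² = ((4 + 8*2 - 2*2*1 - 2*1*2²) - 45)² = ((4 + 16 - 4 - 2*1*4) - 45)² = ((4 + 16 - 4 - 8) - 45)² = (8 - 45)² = (-37)² = 1369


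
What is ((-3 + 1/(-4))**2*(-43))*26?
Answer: -94471/8 ≈ -11809.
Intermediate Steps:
((-3 + 1/(-4))**2*(-43))*26 = ((-3 - 1/4)**2*(-43))*26 = ((-13/4)**2*(-43))*26 = ((169/16)*(-43))*26 = -7267/16*26 = -94471/8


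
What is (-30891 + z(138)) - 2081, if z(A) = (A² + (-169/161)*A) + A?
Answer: -97544/7 ≈ -13935.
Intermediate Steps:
z(A) = A² - 8*A/161 (z(A) = (A² + (-169*1/161)*A) + A = (A² - 169*A/161) + A = A² - 8*A/161)
(-30891 + z(138)) - 2081 = (-30891 + (1/161)*138*(-8 + 161*138)) - 2081 = (-30891 + (1/161)*138*(-8 + 22218)) - 2081 = (-30891 + (1/161)*138*22210) - 2081 = (-30891 + 133260/7) - 2081 = -82977/7 - 2081 = -97544/7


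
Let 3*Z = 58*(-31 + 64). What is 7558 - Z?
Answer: 6920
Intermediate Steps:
Z = 638 (Z = (58*(-31 + 64))/3 = (58*33)/3 = (1/3)*1914 = 638)
7558 - Z = 7558 - 1*638 = 7558 - 638 = 6920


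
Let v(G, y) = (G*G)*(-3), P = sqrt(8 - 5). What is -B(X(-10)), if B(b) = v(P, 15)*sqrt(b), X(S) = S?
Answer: 9*I*sqrt(10) ≈ 28.461*I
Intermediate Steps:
P = sqrt(3) ≈ 1.7320
v(G, y) = -3*G**2 (v(G, y) = G**2*(-3) = -3*G**2)
B(b) = -9*sqrt(b) (B(b) = (-3*(sqrt(3))**2)*sqrt(b) = (-3*3)*sqrt(b) = -9*sqrt(b))
-B(X(-10)) = -(-9)*sqrt(-10) = -(-9)*I*sqrt(10) = 9*I*sqrt(10)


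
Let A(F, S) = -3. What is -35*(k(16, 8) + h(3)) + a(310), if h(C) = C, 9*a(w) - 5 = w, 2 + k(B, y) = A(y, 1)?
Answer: 105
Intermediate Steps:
k(B, y) = -5 (k(B, y) = -2 - 3 = -5)
a(w) = 5/9 + w/9
-35*(k(16, 8) + h(3)) + a(310) = -35*(-5 + 3) + (5/9 + (⅑)*310) = -35*(-2) + (5/9 + 310/9) = 70 + 35 = 105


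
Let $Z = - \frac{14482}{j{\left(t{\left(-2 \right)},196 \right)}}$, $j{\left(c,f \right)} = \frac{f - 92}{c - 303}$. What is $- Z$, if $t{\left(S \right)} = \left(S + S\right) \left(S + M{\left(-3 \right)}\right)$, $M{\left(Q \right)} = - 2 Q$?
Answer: $- \frac{177683}{4} \approx -44421.0$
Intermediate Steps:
$t{\left(S \right)} = 2 S \left(6 + S\right)$ ($t{\left(S \right)} = \left(S + S\right) \left(S - -6\right) = 2 S \left(S + 6\right) = 2 S \left(6 + S\right)$)
$j{\left(c,f \right)} = \frac{-92 + f}{-303 + c}$
$Z = \frac{177683}{4}$ ($Z = - \frac{14482}{\frac{1}{-303 + 2 \left(-2\right) \left(6 - 2\right)} \left(-92 + 196\right)} = - \frac{14482}{\frac{1}{-303 + 2 \left(-2\right) 4} \cdot 104} = - \frac{14482}{\frac{1}{-303 - 16} \cdot 104} = - \frac{14482}{\frac{1}{-319} \cdot 104} = - \frac{14482}{\left(- \frac{1}{319}\right) 104} = - \frac{14482}{- \frac{104}{319}} = \left(-14482\right) \left(- \frac{319}{104}\right) = \frac{177683}{4} \approx 44421.0$)
$- Z = \left(-1\right) \frac{177683}{4} = - \frac{177683}{4}$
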